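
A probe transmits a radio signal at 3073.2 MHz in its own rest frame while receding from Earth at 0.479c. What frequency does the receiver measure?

1824.0 MHz

Relativistic Doppler for frequency: f' = f₀ · √((1 − β)/(1 + β)).
f' = 3073.2 × √(0.5210/1.4790) = 3073.2 × 0.59352 ≈ 1824.0 MHz.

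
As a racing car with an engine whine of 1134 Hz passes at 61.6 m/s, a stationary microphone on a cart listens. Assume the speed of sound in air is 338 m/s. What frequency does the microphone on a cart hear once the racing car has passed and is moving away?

Receding: f₂ = f · v/(v + v_s) = 1134 × 338/399.6 ≈ 959 Hz.

959 Hz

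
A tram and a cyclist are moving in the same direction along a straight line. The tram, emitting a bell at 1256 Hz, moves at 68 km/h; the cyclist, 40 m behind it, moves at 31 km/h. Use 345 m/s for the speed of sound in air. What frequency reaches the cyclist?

1221 Hz

68 km/h = 18.89 m/s; 31 km/h = 8.611 m/s.
The cyclist is behind, so the tram is moving away from it while the cyclist is moving toward the tram.
With source receding and observer approaching, f' = f · (v + v_o)/(v + v_s).
f' = 1256 × (345 + 8.611)/(345 + 18.89) = 1256 × 353.61/363.89 ≈ 1221 Hz.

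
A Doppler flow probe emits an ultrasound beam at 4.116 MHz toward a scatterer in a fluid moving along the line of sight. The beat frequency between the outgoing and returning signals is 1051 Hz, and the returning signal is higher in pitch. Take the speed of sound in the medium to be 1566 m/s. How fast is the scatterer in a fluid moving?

Double Doppler shift off a moving reflector: f₂ = f₀ · (v + u)/(v − u) (u > 0 toward emitter).
Returning signal is higher, so f₂ = f₀ + Δf = 4116000 + 1051 = 4117051 Hz.
Rearranging, u = v · (f₂ − f₀)/(f₂ + f₀) = 1566 × 1051/8233051 ≈ 0.20 m/s.
So the scatterer in a fluid is moving at 0.20 m/s toward the emitter.

0.20 m/s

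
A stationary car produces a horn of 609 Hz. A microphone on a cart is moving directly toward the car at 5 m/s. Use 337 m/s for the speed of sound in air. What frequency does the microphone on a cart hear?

618 Hz

Only the observer moves, toward the source, so f' = f · (v + v_o)/v.
f' = 609 × (337 + 5)/337 = 609 × 342/337 ≈ 618 Hz.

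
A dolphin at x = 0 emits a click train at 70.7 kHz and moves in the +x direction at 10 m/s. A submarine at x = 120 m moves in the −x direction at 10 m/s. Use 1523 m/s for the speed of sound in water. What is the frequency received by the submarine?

71.6 kHz

The observer lies on the +x side, so the source is heading toward the observer and the observer is heading toward the source.
Both move, so f' = f · (v + v_o)/(v − v_s).
f' = 70.7 × (1523 + 10)/(1523 − 10) = 70.7 × 1533/1513 ≈ 71.6 kHz.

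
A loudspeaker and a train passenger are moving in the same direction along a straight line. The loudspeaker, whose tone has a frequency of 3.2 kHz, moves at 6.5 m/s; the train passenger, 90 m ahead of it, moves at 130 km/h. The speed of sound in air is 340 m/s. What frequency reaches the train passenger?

2.92 kHz

130 km/h = 36.11 m/s.
The train passenger is ahead, so the loudspeaker is moving toward it while the train passenger is moving away from the loudspeaker.
General Doppler shift: f' = f · (v − v_o)/(v − v_s).
f' = 3.2 × (340 − 36.11)/(340 − 6.5) = 3.2 × 303.89/333.5 ≈ 2.92 kHz.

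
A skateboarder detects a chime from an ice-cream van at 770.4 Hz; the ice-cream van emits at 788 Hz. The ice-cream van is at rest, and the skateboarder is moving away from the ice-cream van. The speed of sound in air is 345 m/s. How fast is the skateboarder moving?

f' = f · (v − v_o)/v ⇒ v_o = v · |f'/f − 1|.
v_o = 345 × |770.4/788 − 1| = 345 × 0.02234 ≈ 7.7 m/s.

7.7 m/s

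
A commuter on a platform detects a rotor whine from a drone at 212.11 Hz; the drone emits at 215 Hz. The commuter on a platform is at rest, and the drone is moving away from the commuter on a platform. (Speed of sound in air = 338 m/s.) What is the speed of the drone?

4.6 m/s

f' = f · v/(v + v_s) ⇒ v_s = v · |1 − f/f'|.
v_s = 338 × |1 − 215/212.11| = 338 × 0.01363 ≈ 4.6 m/s.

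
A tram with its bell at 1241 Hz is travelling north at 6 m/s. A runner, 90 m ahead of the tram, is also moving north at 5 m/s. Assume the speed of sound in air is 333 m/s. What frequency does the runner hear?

1245 Hz

The runner is ahead, so the tram is moving toward it while the runner is moving away from the tram.
With source approaching and observer receding, f' = f · (v − v_o)/(v − v_s).
f' = 1241 × (333 − 5)/(333 − 6) = 1241 × 328/327 ≈ 1245 Hz.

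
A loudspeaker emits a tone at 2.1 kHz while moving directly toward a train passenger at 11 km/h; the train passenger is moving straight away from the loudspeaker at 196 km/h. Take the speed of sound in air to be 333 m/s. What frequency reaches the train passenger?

1.773 kHz

11 km/h = 3.056 m/s; 196 km/h = 54.44 m/s.
With source approaching and observer receding, f' = f · (v − v_o)/(v − v_s).
f' = 2.1 × (333 − 54.44)/(333 − 3.056) = 2.1 × 278.56/329.94 ≈ 1.773 kHz.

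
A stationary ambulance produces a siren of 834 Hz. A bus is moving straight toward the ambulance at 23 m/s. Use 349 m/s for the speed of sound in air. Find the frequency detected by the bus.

889 Hz

Moving observer, stationary source: f' = f · (v + v_o)/v.
f' = 834 × (349 + 23)/349 = 834 × 372/349 ≈ 889 Hz.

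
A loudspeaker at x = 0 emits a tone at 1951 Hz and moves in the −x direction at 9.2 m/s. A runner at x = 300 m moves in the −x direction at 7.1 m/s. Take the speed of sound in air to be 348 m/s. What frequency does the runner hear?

The observer lies on the +x side, so the source is heading away from the observer and the observer is heading toward the source.
General Doppler shift: f' = f · (v + v_o)/(v + v_s).
f' = 1951 × (348 + 7.1)/(348 + 9.2) = 1951 × 355.1/357.2 ≈ 1940 Hz.

1940 Hz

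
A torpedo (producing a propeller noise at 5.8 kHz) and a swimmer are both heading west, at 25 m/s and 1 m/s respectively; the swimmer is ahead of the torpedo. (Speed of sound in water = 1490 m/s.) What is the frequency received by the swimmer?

5.90 kHz

The swimmer is ahead, so the torpedo is moving toward it while the swimmer is moving away from the torpedo.
General Doppler shift: f' = f · (v − v_o)/(v − v_s).
f' = 5.8 × (1490 − 1)/(1490 − 25) = 5.8 × 1489/1465 ≈ 5.90 kHz.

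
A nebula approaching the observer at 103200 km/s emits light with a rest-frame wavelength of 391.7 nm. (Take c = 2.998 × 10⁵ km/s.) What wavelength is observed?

β = v/c = 103200/299800 = 0.3442.
Relativistic Doppler for wavelength: λ' = λ₀ · √((1 − β)/(1 + β)).
λ' = 391.7 × √(0.6558/1.3442) = 391.7 × 0.69846 ≈ 273.6 nm.

273.6 nm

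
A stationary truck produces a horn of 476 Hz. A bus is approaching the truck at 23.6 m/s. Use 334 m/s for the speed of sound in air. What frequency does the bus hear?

510 Hz

Moving observer, stationary source: f' = f · (v + v_o)/v.
f' = 476 × (334 + 23.6)/334 = 476 × 357.6/334 ≈ 510 Hz.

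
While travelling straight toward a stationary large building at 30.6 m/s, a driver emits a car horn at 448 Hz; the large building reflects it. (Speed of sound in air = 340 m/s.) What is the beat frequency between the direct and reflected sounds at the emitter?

89 Hz

The large building receives the sound from a moving source: f₁ = f₀ · v/(v − v_e) = 448 × 340/309.4 ≈ 492.3 Hz.
On the return leg the driver is a moving observer: f₂ = f₁ · (v + v_e)/v = 492.3 × 370.6/340 ≈ 536.6 Hz.
Beat against the emitted tone: |f₂ − f₀| = 2v_e·f₀/(v − v_e) = 2 × 30.6 × 448/309.4 ≈ 89 Hz.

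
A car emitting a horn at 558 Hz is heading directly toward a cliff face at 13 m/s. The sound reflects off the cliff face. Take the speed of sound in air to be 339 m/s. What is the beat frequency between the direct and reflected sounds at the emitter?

44.5 Hz

The cliff face receives the sound from a moving source: f₁ = f₀ · v/(v − v_e) = 558 × 339/326 ≈ 580.3 Hz.
On the return leg the car is a moving observer: f₂ = f₁ · (v + v_e)/v = 580.3 × 352/339 ≈ 602.5 Hz.
Equivalently f₂ = f₀ · (v + v_e)/(v − v_e).
Beat against the emitted tone: |f₂ − f₀| = 2v_e·f₀/(v − v_e) = 2 × 13 × 558/326 ≈ 44.5 Hz.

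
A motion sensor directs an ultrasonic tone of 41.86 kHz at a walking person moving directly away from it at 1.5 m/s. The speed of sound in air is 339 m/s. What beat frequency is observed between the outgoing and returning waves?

369 Hz

At the walking person (a moving observer), f₁ = f₀ · (v − u)/v = 41.86 × 337.5/339 ≈ 41.675 kHz.
On reflection it acts as a source moving away from the stationary detector: f₂ = f₁ · v/(v + u) = 41.675 × 339/340.5 ≈ 41.491 kHz.
Equivalently f₂ = f₀ · (v − u)/(v + u).
Beat frequency (with f₀ = 41860 Hz): |f₂ − f₀| = 2u·f₀/(v + u) = 2 × 1.5 × 41860/340.5 ≈ 369 Hz.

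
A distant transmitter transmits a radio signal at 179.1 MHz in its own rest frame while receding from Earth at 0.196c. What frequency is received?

Relativistic Doppler for frequency: f' = f₀ · √((1 − β)/(1 + β)).
f' = 179.1 × √(0.8040/1.1960) = 179.1 × 0.81990 ≈ 146.8 MHz.

146.8 MHz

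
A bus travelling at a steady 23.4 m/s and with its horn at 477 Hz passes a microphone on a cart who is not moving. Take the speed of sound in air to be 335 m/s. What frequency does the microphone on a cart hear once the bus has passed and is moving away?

Receding: f₂ = f · v/(v + v_s) = 477 × 335/358.4 ≈ 446 Hz.

446 Hz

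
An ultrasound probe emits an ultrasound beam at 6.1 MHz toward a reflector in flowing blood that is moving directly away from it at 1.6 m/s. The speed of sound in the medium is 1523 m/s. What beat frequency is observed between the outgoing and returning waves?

12803 Hz

The reflector in flowing blood first receives the wave as a moving observer: f₁ = f₀ · (v − u)/v = 6.1 × (1523 − 1.6)/1523 ≈ 6.09359 MHz.
The reflection then acts as a moving source: f₂ = f₁ · v/(v + u) ≈ 6.08720 MHz.
Beat frequency (with f₀ = 6100000 Hz): |f₂ − f₀| = 2u·f₀/(v + u) = 2 × 1.6 × 6100000/1524.6 ≈ 12803 Hz.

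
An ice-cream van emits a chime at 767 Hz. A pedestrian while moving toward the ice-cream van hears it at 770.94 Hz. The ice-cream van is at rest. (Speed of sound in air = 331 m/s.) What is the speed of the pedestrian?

1.70 m/s

f' = f · (v + v_o)/v ⇒ v_o = v · |f'/f − 1|.
v_o = 331 × |770.94/767 − 1| = 331 × 0.005137 ≈ 1.70 m/s.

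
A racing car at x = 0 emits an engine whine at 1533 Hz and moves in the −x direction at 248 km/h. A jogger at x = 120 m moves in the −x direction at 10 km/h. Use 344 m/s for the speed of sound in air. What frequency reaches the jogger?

1288 Hz

248 km/h = 68.89 m/s; 10 km/h = 2.778 m/s.
The observer lies on the +x side, so the source is heading away from the observer and the observer is heading toward the source.
General Doppler shift: f' = f · (v + v_o)/(v + v_s).
f' = 1533 × (344 + 2.778)/(344 + 68.89) = 1533 × 346.78/412.89 ≈ 1288 Hz.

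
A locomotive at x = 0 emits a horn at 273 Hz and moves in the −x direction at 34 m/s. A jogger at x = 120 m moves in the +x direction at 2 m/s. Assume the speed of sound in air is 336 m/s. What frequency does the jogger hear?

246 Hz

The observer lies on the +x side, so the source is heading away from the observer and the observer is heading away from the source.
Both move, so f' = f · (v − v_o)/(v + v_s).
f' = 273 × (336 − 2)/(336 + 34) = 273 × 334/370 ≈ 246 Hz.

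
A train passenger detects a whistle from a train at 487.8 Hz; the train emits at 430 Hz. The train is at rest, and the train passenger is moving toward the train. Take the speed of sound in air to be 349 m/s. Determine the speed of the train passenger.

f' = f · (v + v_o)/v ⇒ v_o = v · |f'/f − 1|.
v_o = 349 × |487.8/430 − 1| = 349 × 0.1344 ≈ 47 m/s.

47 m/s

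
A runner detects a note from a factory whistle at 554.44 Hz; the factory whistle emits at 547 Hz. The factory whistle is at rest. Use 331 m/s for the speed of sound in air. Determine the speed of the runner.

4.5 m/s

f' > f, so the runner is approaching.
f' = f · (v + v_o)/v ⇒ v_o = v · |f'/f − 1|.
v_o = 331 × |554.44/547 − 1| = 331 × 0.0136 ≈ 4.5 m/s.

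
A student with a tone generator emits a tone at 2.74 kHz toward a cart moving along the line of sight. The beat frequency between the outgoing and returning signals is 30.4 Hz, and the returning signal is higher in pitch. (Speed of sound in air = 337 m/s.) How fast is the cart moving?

Double Doppler shift off a moving reflector: f₂ = f₀ · (v + u)/(v − u) (u > 0 toward emitter).
Returning signal is higher, so f₂ = f₀ + Δf = 2740 + 30.4 = 2770.4 Hz.
Rearranging, u = v · (f₂ − f₀)/(f₂ + f₀) = 337 × 30.4/5510.4 ≈ 1.86 m/s.
So the cart is moving at 1.86 m/s toward the emitter.

1.86 m/s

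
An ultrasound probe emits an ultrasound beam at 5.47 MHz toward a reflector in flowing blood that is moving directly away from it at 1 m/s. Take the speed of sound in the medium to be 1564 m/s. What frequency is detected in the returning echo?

5.463 MHz

At the reflector in flowing blood (a moving observer), f₁ = f₀ · (v − u)/v = 5.47 × 1563/1564 ≈ 5.467 MHz.
On reflection it acts as a source moving away from the stationary detector: f₂ = f₁ · v/(v + u) = 5.467 × 1564/1565 ≈ 5.463 MHz.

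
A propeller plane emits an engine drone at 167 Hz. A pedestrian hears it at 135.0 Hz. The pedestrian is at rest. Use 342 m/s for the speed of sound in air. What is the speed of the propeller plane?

81 m/s

f' < f, so the propeller plane is receding.
f' = f · v/(v + v_s) ⇒ v_s = v · |1 − f/f'|.
v_s = 342 × |1 − 167/135.0| = 342 × 0.237 ≈ 81 m/s.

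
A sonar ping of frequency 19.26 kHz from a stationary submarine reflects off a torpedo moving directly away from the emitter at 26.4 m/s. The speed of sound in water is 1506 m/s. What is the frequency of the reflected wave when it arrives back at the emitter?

18.60 kHz

At the torpedo (a moving observer), f₁ = f₀ · (v − u)/v = 19.26 × 1479.6/1506 ≈ 18.92 kHz.
On reflection it acts as a source moving away from the stationary detector: f₂ = f₁ · v/(v + u) = 18.92 × 1506/1532.4 ≈ 18.60 kHz.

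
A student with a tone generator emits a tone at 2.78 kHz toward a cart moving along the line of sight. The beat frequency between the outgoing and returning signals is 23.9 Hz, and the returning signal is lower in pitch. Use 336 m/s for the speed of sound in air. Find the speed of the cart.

Double Doppler shift off a moving reflector: f₂ = f₀ · (v + u)/(v − u) (u > 0 toward emitter).
Returning signal is lower, so f₂ = f₀ − Δf = 2780 − 23.9 = 2756.1 Hz.
Rearranging, u = v · (f₂ − f₀)/(f₂ + f₀) = 336 × -23.9/5536.1 ≈ -1.45 m/s.
So the cart is moving at 1.45 m/s away from the emitter.

1.45 m/s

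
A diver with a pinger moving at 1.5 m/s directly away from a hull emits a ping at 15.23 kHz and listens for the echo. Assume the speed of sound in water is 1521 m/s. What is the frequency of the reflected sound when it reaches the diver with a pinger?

15.20 kHz

The hull receives the sound from a moving source: f₁ = f₀ · v/(v + v_e) = 15.23 × 1521/1522.5 ≈ 15.21 kHz.
On the return leg the diver with a pinger is a moving observer: f₂ = f₁ · (v − v_e)/v = 15.21 × 1519.5/1521 ≈ 15.20 kHz.
Equivalently f₂ = f₀ · (v − v_e)/(v + v_e).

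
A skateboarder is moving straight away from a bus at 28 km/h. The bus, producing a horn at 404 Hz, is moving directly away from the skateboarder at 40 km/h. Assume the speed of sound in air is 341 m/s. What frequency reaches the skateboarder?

382 Hz

40 km/h = 11.11 m/s; 28 km/h = 7.778 m/s.
General Doppler shift: f' = f · (v − v_o)/(v + v_s).
f' = 404 × (341 − 7.778)/(341 + 11.11) = 404 × 333.22/352.11 ≈ 382 Hz.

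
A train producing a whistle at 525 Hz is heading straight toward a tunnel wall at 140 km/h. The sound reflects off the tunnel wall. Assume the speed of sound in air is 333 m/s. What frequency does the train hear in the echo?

664 Hz

140 km/h = 38.89 m/s.
The tunnel wall receives the sound from a moving source: f₁ = f₀ · v/(v − v_e) = 525 × 333/294.11 ≈ 594 Hz.
On the return leg the train is a moving observer: f₂ = f₁ · (v + v_e)/v = 594 × 371.89/333 ≈ 664 Hz.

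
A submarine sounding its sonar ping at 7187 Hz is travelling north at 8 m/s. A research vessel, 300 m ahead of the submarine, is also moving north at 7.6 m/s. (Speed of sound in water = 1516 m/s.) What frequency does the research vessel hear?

7189 Hz

The research vessel is ahead, so the submarine is moving toward it while the research vessel is moving away from the submarine.
Both move, so f' = f · (v − v_o)/(v − v_s).
f' = 7187 × (1516 − 7.6)/(1516 − 8) = 7187 × 1508.4/1508 ≈ 7189 Hz.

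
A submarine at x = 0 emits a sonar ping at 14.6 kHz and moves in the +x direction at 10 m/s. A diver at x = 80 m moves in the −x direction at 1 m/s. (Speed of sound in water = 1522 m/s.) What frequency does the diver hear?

14.71 kHz

The observer lies on the +x side, so the source is heading toward the observer and the observer is heading toward the source.
Both move, so f' = f · (v + v_o)/(v − v_s).
f' = 14.6 × (1522 + 1)/(1522 − 10) = 14.6 × 1523/1512 ≈ 14.71 kHz.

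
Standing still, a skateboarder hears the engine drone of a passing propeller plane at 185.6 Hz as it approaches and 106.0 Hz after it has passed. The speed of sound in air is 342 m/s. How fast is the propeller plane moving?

93 m/s

f₁/f₂ = (v + v_s)/(v − v_s), so v_s = v · (f₁ − f₂)/(f₁ + f₂).
v_s = 342 × (185.6 − 106.0)/(185.6 + 106.0) = 342 × 79.6/291.6 ≈ 93 m/s.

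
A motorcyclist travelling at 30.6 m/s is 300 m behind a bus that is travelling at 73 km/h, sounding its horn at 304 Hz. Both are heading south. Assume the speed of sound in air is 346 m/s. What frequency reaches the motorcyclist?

313 Hz

73 km/h = 20.28 m/s.
The motorcyclist is behind, so the bus is moving away from it while the motorcyclist is moving toward the bus.
With source receding and observer approaching, f' = f · (v + v_o)/(v + v_s).
f' = 304 × (346 + 30.6)/(346 + 20.28) = 304 × 376.6/366.28 ≈ 313 Hz.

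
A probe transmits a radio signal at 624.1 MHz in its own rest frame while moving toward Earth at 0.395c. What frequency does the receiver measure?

Relativistic Doppler for frequency: f' = f₀ · √((1 + β)/(1 − β)).
f' = 624.1 × √(1.3950/0.6050) = 624.1 × 1.51848 ≈ 947.7 MHz.

947.7 MHz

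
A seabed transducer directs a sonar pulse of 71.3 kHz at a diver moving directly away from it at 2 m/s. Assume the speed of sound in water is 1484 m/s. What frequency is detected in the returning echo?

71.1 kHz

The diver first receives the wave as a moving observer: f₁ = f₀ · (v − u)/v = 71.3 × (1484 − 2)/1484 ≈ 71.2 kHz.
The reflection then acts as a moving source: f₂ = f₁ · v/(v + u) ≈ 71.1 kHz.
Equivalently f₂ = f₀ · (v − u)/(v + u).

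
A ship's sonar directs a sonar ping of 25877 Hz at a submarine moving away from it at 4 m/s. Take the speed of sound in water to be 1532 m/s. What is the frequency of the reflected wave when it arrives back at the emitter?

At the submarine (a moving observer), f₁ = f₀ · (v − u)/v = 25877 × 1528/1532 ≈ 25809 Hz.
On reflection it acts as a source moving away from the stationary detector: f₂ = f₁ · v/(v + u) = 25809 × 1532/1536 ≈ 25742 Hz.

25742 Hz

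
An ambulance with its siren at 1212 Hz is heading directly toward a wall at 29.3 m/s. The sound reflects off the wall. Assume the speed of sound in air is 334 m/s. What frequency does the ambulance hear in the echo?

1445 Hz

The wall receives the sound from a moving source: f₁ = f₀ · v/(v − v_e) = 1212 × 334/304.7 ≈ 1329 Hz.
On the return leg the ambulance is a moving observer: f₂ = f₁ · (v + v_e)/v = 1329 × 363.3/334 ≈ 1445 Hz.
Equivalently f₂ = f₀ · (v + v_e)/(v − v_e).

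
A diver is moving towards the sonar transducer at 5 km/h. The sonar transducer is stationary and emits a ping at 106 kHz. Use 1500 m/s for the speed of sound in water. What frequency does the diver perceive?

5 km/h = 1.389 m/s.
Only the observer moves, toward the source, so f' = f · (v + v_o)/v.
f' = 106 × (1500 + 1.389)/1500 = 106 × 1501.4/1500 ≈ 106.1 kHz.

106.1 kHz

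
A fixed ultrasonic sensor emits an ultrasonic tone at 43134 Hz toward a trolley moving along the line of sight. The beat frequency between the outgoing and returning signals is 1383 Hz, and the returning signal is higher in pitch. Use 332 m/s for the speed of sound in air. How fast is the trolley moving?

Double Doppler shift off a moving reflector: f₂ = f₀ · (v + u)/(v − u) (u > 0 toward emitter).
Returning signal is higher, so f₂ = f₀ + Δf = 43134 + 1383 = 44517 Hz.
Rearranging, u = v · (f₂ − f₀)/(f₂ + f₀) = 332 × 1383/87651 ≈ 5.2 m/s.
So the trolley is moving at 5.2 m/s toward the emitter.

5.2 m/s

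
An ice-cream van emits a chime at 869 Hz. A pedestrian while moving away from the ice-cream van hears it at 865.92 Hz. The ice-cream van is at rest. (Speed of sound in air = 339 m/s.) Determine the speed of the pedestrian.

1.20 m/s

f' = f · (v − v_o)/v ⇒ v_o = v · |f'/f − 1|.
v_o = 339 × |865.92/869 − 1| = 339 × 0.003544 ≈ 1.20 m/s.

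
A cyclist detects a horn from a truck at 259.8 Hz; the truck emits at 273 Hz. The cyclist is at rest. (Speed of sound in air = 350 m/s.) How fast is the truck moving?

17.8 m/s

f' < f, so the truck is receding.
f' = f · v/(v + v_s) ⇒ v_s = v · |1 − f/f'|.
v_s = 350 × |1 − 273/259.8| = 350 × 0.05081 ≈ 17.8 m/s.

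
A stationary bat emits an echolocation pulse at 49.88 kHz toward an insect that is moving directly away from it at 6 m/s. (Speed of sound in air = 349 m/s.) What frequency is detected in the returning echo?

The insect first receives the wave as a moving observer: f₁ = f₀ · (v − u)/v = 49.88 × (349 − 6)/349 ≈ 49.0 kHz.
The reflection then acts as a moving source: f₂ = f₁ · v/(v + u) ≈ 48.2 kHz.
Equivalently f₂ = f₀ · (v − u)/(v + u).

48.2 kHz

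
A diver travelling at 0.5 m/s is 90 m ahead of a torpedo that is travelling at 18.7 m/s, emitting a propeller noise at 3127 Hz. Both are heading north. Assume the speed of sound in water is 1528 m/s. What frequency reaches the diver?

3165 Hz

The diver is ahead, so the torpedo is moving toward it while the diver is moving away from the torpedo.
General Doppler shift: f' = f · (v − v_o)/(v − v_s).
f' = 3127 × (1528 − 0.5)/(1528 − 18.7) = 3127 × 1527.5/1509.3 ≈ 3165 Hz.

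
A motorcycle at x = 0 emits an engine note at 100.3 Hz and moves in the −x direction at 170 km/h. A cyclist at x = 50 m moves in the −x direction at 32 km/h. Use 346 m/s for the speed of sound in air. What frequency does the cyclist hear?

170 km/h = 47.22 m/s; 32 km/h = 8.889 m/s.
The observer lies on the +x side, so the source is heading away from the observer and the observer is heading toward the source.
With source receding and observer approaching, f' = f · (v + v_o)/(v + v_s).
f' = 100.3 × (346 + 8.889)/(346 + 47.22) = 100.3 × 354.89/393.22 ≈ 91 Hz.

91 Hz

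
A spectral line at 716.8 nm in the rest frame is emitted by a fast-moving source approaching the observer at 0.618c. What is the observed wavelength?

Relativistic Doppler for wavelength: λ' = λ₀ · √((1 − β)/(1 + β)).
λ' = 716.8 × √(0.3820/1.6180) = 716.8 × 0.48589 ≈ 348.3 nm.

348.3 nm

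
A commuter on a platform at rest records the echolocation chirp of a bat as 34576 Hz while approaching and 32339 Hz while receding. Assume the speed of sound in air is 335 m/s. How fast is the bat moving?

f₁/f₂ = (v + v_s)/(v − v_s), so v_s = v · (f₁ − f₂)/(f₁ + f₂).
v_s = 335 × (34576 − 32339)/(34576 + 32339) = 335 × 2237/66915 ≈ 11.2 m/s.

11.2 m/s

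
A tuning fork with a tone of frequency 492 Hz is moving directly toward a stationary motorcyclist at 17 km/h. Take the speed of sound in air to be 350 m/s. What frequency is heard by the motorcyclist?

499 Hz

17 km/h = 4.722 m/s.
Moving source, stationary observer: f' = f · v/(v − v_s) since the source is approaching.
f' = 492 × 350/(350 − 4.722) = 492 × 350/345.3 ≈ 499 Hz.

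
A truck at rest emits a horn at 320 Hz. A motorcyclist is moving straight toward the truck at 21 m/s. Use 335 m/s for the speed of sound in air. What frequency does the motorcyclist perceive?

Moving observer, stationary source: f' = f · (v + v_o)/v.
f' = 320 × (335 + 21)/335 = 320 × 356/335 ≈ 340 Hz.

340 Hz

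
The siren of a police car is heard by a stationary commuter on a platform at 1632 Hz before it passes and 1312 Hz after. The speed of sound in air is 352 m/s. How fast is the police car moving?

f₁/f₂ = (v + v_s)/(v − v_s), so v_s = v · (f₁ − f₂)/(f₁ + f₂).
v_s = 352 × (1632 − 1312)/(1632 + 1312) = 352 × 320/2944 ≈ 38 m/s.

38 m/s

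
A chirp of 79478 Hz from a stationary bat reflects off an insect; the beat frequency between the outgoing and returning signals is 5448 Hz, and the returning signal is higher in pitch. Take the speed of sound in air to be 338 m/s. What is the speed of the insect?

11.2 m/s

Double Doppler shift off a moving reflector: f₂ = f₀ · (v + u)/(v − u) (u > 0 toward emitter).
Returning signal is higher, so f₂ = f₀ + Δf = 79478 + 5448 = 84926 Hz.
Rearranging, u = v · (f₂ − f₀)/(f₂ + f₀) = 338 × 5448/164404 ≈ 11.2 m/s.
So the insect is moving at 11.2 m/s toward the emitter.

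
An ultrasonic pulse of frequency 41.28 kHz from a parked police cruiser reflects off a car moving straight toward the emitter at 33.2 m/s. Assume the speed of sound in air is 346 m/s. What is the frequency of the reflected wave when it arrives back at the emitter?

50.0 kHz

The car first receives the wave as a moving observer: f₁ = f₀ · (v + u)/v = 41.28 × (346 + 33.2)/346 ≈ 45.2 kHz.
On reflection it acts as a source moving toward the stationary detector: f₂ = f₁ · v/(v − u) = 45.2 × 346/312.8 ≈ 50.0 kHz.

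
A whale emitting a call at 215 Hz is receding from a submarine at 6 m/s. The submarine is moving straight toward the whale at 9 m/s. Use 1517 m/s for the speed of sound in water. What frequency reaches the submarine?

With source receding and observer approaching, f' = f · (v + v_o)/(v + v_s).
f' = 215 × (1517 + 9)/(1517 + 6) = 215 × 1526/1523 ≈ 215 Hz.

215 Hz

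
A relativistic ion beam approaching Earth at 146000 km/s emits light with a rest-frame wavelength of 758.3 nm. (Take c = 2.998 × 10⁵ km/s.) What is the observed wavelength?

β = v/c = 146000/299800 = 0.4870.
Relativistic Doppler for wavelength: λ' = λ₀ · √((1 − β)/(1 + β)).
λ' = 758.3 × √(0.5130/1.4870) = 758.3 × 0.58737 ≈ 445.4 nm.

445.4 nm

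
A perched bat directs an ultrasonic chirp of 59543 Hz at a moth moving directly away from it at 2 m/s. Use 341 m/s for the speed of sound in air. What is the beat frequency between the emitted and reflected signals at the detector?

The moth first receives the wave as a moving observer: f₁ = f₀ · (v − u)/v = 59543 × (341 − 2)/341 ≈ 59194 Hz.
The reflection then acts as a moving source: f₂ = f₁ · v/(v + u) ≈ 58849 Hz.
Beat frequency: |f₂ − f₀| = 2u·f₀/(v + u) = 2 × 2 × 59543/343 ≈ 694 Hz.

694 Hz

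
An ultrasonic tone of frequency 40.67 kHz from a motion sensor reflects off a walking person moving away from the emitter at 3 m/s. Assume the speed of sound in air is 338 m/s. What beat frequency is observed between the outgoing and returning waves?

The walking person first receives the wave as a moving observer: f₁ = f₀ · (v − u)/v = 40.67 × (338 − 3)/338 ≈ 40.309 kHz.
On reflection it acts as a source moving away from the stationary detector: f₂ = f₁ · v/(v + u) = 40.309 × 338/341 ≈ 39.954 kHz.
Equivalently f₂ = f₀ · (v − u)/(v + u).
Beat frequency (with f₀ = 40670 Hz): |f₂ − f₀| = 2u·f₀/(v + u) = 2 × 3 × 40670/341 ≈ 716 Hz.

716 Hz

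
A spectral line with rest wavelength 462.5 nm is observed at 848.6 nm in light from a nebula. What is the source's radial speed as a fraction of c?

0.542c

λ'/λ₀ = 1.8348 > 1 (redshift), so the source is receding.
λ'/λ₀ = √((1 + β)/(1 − β)) for a receding source ⇒ β = (r² − 1)/(r² + 1) with r = λ'/λ₀.
β = (3.3665 − 1)/(3.3665 + 1) ≈ 0.542.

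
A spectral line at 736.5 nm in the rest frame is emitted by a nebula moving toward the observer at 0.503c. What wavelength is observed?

Relativistic Doppler for wavelength: λ' = λ₀ · √((1 − β)/(1 + β)).
λ' = 736.5 × √(0.4970/1.5030) = 736.5 × 0.57504 ≈ 423.5 nm.

423.5 nm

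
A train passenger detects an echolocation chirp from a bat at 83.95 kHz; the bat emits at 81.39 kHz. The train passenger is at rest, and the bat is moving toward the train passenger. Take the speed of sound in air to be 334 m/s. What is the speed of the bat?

f' = f · v/(v − v_s) ⇒ v_s = v · |1 − f/f'|.
v_s = 334 × |1 − 81.39/83.95| = 334 × 0.03049 ≈ 10.2 m/s.

10.2 m/s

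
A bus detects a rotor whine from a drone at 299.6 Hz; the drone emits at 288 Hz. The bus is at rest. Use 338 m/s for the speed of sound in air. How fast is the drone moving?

f' > f, so the drone is approaching.
f' = f · v/(v − v_s) ⇒ v_s = v · |1 − f/f'|.
v_s = 338 × |1 − 288/299.6| = 338 × 0.03872 ≈ 13.1 m/s.

13.1 m/s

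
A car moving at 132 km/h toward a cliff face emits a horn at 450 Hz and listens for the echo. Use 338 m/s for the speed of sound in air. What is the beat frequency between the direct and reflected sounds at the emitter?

110 Hz

132 km/h = 36.67 m/s.
The cliff face receives the sound from a moving source: f₁ = f₀ · v/(v − v_e) = 450 × 338/301.33 ≈ 504.8 Hz.
On the return leg the car is a moving observer: f₂ = f₁ · (v + v_e)/v = 504.8 × 374.67/338 ≈ 559.5 Hz.
Equivalently f₂ = f₀ · (v + v_e)/(v − v_e).
Beat against the emitted tone: |f₂ − f₀| = 2v_e·f₀/(v − v_e) = 2 × 36.67 × 450/301.33 ≈ 110 Hz.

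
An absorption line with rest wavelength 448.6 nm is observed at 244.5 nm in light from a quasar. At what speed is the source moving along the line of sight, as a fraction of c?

0.542

λ'/λ₀ = 0.5450 < 1 (blueshift), so the source is approaching.
λ'/λ₀ = √((1 − β)/(1 + β)) for an approaching source ⇒ β = (1 − r²)/(1 + r²) with r = λ'/λ₀.
β = (1 − 0.2971)/(1 + 0.2971) ≈ 0.542.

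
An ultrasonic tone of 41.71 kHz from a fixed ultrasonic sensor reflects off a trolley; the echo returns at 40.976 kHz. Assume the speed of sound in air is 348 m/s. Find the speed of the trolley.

Double Doppler shift off a moving reflector: f₂ = f₀ · (v + u)/(v − u) (u > 0 toward emitter).
Rearranging, u = v · (f₂ − f₀)/(f₂ + f₀) = 348 × -0.734/82.686 ≈ -3.1 m/s.
So the trolley is moving at 3.1 m/s away from the emitter.

3.1 m/s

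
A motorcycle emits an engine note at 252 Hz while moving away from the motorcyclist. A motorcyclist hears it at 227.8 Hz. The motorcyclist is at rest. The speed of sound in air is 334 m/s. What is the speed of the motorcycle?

f' = f · v/(v + v_s) ⇒ v_s = v · |1 − f/f'|.
v_s = 334 × |1 − 252/227.8| = 334 × 0.1062 ≈ 35 m/s.

35 m/s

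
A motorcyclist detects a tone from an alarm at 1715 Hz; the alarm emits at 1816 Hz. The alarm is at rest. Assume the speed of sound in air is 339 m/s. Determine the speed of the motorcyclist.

18.9 m/s

f' < f, so the motorcyclist is receding.
f' = f · (v − v_o)/v ⇒ v_o = v · |f'/f − 1|.
v_o = 339 × |1715/1816 − 1| = 339 × 0.05562 ≈ 18.9 m/s.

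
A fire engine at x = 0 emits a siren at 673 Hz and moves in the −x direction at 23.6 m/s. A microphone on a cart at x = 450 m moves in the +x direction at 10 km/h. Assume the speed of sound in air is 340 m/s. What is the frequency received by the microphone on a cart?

10 km/h = 2.778 m/s.
The observer lies on the +x side, so the source is heading away from the observer and the observer is heading away from the source.
With source receding and observer receding, f' = f · (v − v_o)/(v + v_s).
f' = 673 × (340 − 2.778)/(340 + 23.6) = 673 × 337.22/363.6 ≈ 624 Hz.

624 Hz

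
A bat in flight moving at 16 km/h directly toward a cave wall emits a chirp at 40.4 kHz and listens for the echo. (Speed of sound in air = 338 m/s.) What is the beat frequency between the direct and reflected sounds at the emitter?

1077 Hz

16 km/h = 4.444 m/s.
The cave wall receives the sound from a moving source: f₁ = f₀ · v/(v − v_e) = 40.4 × 338/333.56 ≈ 40.938 kHz.
On the return leg the bat in flight is a moving observer: f₂ = f₁ · (v + v_e)/v = 40.938 × 342.44/338 ≈ 41.477 kHz.
Equivalently f₂ = f₀ · (v + v_e)/(v − v_e).
Beat against the emitted tone (with f₀ = 40400 Hz): |f₂ − f₀| = 2v_e·f₀/(v − v_e) = 2 × 4.444 × 40400/333.56 ≈ 1077 Hz.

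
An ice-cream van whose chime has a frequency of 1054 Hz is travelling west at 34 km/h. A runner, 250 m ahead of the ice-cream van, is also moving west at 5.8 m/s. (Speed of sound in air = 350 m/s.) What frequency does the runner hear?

1065 Hz

34 km/h = 9.444 m/s.
The runner is ahead, so the ice-cream van is moving toward it while the runner is moving away from the ice-cream van.
General Doppler shift: f' = f · (v − v_o)/(v − v_s).
f' = 1054 × (350 − 5.8)/(350 − 9.444) = 1054 × 344.2/340.56 ≈ 1065 Hz.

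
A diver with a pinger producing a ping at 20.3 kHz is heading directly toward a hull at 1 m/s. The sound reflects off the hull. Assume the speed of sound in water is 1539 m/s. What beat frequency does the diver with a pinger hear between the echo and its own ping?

The hull receives the sound from a moving source: f₁ = f₀ · v/(v − v_e) = 20.3 × 1539/1538 ≈ 20.3132 kHz.
On the return leg the diver with a pinger is a moving observer: f₂ = f₁ · (v + v_e)/v = 20.3132 × 1540/1539 ≈ 20.3264 kHz.
Beat against the emitted tone (with f₀ = 20300 Hz): |f₂ − f₀| = 2v_e·f₀/(v − v_e) = 2 × 1 × 20300/1538 ≈ 26.4 Hz.

26.4 Hz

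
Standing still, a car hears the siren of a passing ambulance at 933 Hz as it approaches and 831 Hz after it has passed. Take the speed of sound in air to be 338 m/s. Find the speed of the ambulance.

f₁/f₂ = (v + v_s)/(v − v_s), so v_s = v · (f₁ − f₂)/(f₁ + f₂).
v_s = 338 × (933 − 831)/(933 + 831) = 338 × 102/1764 ≈ 19.5 m/s.

19.5 m/s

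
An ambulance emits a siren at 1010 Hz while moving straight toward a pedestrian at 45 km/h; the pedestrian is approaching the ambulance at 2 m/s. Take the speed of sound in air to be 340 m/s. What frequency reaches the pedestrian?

1055 Hz

45 km/h = 12.5 m/s.
Both move, so f' = f · (v + v_o)/(v − v_s).
f' = 1010 × (340 + 2)/(340 − 12.5) = 1010 × 342/327.5 ≈ 1055 Hz.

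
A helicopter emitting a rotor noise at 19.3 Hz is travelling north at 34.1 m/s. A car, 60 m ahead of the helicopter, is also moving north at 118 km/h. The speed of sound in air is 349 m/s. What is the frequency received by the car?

19.4 Hz

118 km/h = 32.78 m/s.
The car is ahead, so the helicopter is moving toward it while the car is moving away from the helicopter.
With source approaching and observer receding, f' = f · (v − v_o)/(v − v_s).
f' = 19.3 × (349 − 32.78)/(349 − 34.1) = 19.3 × 316.22/314.9 ≈ 19.4 Hz.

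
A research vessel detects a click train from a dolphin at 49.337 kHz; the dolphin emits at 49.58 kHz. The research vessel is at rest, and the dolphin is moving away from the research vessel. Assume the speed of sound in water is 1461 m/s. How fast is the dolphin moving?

7.2 m/s

f' = f · v/(v + v_s) ⇒ v_s = v · |1 − f/f'|.
v_s = 1461 × |1 − 49.58/49.337| = 1461 × 0.004925 ≈ 7.2 m/s.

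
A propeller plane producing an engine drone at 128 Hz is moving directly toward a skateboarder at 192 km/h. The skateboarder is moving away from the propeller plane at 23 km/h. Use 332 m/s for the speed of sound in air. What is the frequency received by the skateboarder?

150 Hz

192 km/h = 53.33 m/s; 23 km/h = 6.389 m/s.
With source approaching and observer receding, f' = f · (v − v_o)/(v − v_s).
f' = 128 × (332 − 6.389)/(332 − 53.33) = 128 × 325.61/278.67 ≈ 150 Hz.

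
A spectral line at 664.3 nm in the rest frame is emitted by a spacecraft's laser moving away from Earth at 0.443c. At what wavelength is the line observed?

Relativistic Doppler for wavelength: λ' = λ₀ · √((1 + β)/(1 − β)).
λ' = 664.3 × √(1.4430/0.5570) = 664.3 × 1.60955 ≈ 1069.2 nm.

1069.2 nm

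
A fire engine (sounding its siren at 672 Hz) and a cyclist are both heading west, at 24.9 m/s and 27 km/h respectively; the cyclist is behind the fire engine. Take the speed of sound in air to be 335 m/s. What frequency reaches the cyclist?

640 Hz

27 km/h = 7.5 m/s.
The cyclist is behind, so the fire engine is moving away from it while the cyclist is moving toward the fire engine.
With source receding and observer approaching, f' = f · (v + v_o)/(v + v_s).
f' = 672 × (335 + 7.5)/(335 + 24.9) = 672 × 342.5/359.9 ≈ 640 Hz.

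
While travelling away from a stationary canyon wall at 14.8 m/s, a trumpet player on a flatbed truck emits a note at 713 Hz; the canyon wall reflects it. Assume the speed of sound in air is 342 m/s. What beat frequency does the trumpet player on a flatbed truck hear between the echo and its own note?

59.2 Hz

The canyon wall receives the sound from a moving source: f₁ = f₀ · v/(v + v_e) = 713 × 342/356.8 ≈ 683.4 Hz.
On the return leg the trumpet player on a flatbed truck is a moving observer: f₂ = f₁ · (v − v_e)/v = 683.4 × 327.2/342 ≈ 653.8 Hz.
Beat against the emitted tone: |f₂ − f₀| = 2v_e·f₀/(v + v_e) = 2 × 14.8 × 713/356.8 ≈ 59.2 Hz.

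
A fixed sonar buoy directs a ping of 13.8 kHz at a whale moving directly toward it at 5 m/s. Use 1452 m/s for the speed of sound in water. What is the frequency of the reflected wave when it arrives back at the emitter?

13.90 kHz

At the whale (a moving observer), f₁ = f₀ · (v + u)/v = 13.8 × 1457/1452 ≈ 13.85 kHz.
The reflection then acts as a moving source: f₂ = f₁ · v/(v − u) ≈ 13.90 kHz.
Equivalently f₂ = f₀ · (v + u)/(v − u).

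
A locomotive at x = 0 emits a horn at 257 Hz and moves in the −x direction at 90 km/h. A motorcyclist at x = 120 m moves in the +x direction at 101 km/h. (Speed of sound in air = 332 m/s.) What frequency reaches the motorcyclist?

90 km/h = 25 m/s; 101 km/h = 28.06 m/s.
The observer lies on the +x side, so the source is heading away from the observer and the observer is heading away from the source.
General Doppler shift: f' = f · (v − v_o)/(v + v_s).
f' = 257 × (332 − 28.06)/(332 + 25) = 257 × 303.94/357 ≈ 219 Hz.

219 Hz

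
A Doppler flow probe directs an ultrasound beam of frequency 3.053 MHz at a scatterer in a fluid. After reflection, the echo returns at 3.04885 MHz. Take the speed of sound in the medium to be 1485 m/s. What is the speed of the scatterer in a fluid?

Double Doppler shift off a moving reflector: f₂ = f₀ · (v + u)/(v − u) (u > 0 toward emitter).
Rearranging, u = v · (f₂ − f₀)/(f₂ + f₀) = 1485 × -0.00415/6.10185 ≈ -1.01 m/s.
So the scatterer in a fluid is moving at 1.01 m/s away from the emitter.

1.01 m/s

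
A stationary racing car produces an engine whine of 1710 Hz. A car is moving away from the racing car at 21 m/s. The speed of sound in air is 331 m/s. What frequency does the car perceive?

1602 Hz

Only the observer moves, away from the source, so f' = f · (v − v_o)/v.
f' = 1710 × (331 − 21)/331 = 1710 × 310/331 ≈ 1602 Hz.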